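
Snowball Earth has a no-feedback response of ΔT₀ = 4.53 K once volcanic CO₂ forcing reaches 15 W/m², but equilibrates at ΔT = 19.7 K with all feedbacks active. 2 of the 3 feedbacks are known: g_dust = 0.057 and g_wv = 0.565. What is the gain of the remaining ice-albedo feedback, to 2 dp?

0.15

Amplification A = ΔT/ΔT₀ = 19.7/4.53 = 4.349.
Total gain g = 1 − 1/A = 1 − 1/4.349 = 0.7701.
Known gains sum to 0.057 + 0.565 = 0.622.
g_ice = 0.7701 − 0.622 = 0.15.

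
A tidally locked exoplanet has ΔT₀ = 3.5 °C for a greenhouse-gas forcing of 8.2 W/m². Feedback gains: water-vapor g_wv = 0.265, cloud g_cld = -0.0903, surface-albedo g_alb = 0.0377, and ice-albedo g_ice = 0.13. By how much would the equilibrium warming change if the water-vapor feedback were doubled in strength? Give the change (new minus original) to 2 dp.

3.59 °C

Original: g = 0.3424, ΔT = 3.5/(1−0.3424) = 5.3224 °C.
With doubled water-vapor: g' = 0.6074, ΔT' = 3.5/(1−0.6074) = 8.9149 °C.
Change = 8.9149 − 5.3224 = 3.59 °C.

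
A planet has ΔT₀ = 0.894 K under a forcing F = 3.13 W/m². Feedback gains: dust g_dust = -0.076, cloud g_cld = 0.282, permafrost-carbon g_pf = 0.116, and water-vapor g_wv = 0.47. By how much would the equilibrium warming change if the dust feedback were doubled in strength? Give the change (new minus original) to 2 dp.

Original: g = 0.792, ΔT = 0.894/(1−0.792) = 4.2981 K.
With doubled dust: g' = 0.716, ΔT' = 0.894/(1−0.716) = 3.1479 K.
Change = 3.1479 − 4.2981 = -1.15 K.

-1.15 K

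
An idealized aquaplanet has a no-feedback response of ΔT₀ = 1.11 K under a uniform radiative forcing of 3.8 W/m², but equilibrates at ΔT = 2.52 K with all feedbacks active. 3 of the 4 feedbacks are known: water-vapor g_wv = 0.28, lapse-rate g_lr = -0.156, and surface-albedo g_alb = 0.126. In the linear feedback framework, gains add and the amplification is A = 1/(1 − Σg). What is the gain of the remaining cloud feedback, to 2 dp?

Amplification A = ΔT/ΔT₀ = 2.52/1.11 = 2.27.
Total gain g = 1 − 1/A = 1 − 1/2.27 = 0.5595.
Known gains sum to 0.28 − 0.156 + 0.126 = 0.25.
g_cld = 0.5595 − 0.25 = 0.31.

0.31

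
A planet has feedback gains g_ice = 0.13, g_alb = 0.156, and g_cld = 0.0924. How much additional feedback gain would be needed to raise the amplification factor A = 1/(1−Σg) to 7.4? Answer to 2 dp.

Current total gain = 0.3784.
Target gain for A = 7.4: g* = 1 − 1/7.4 = 0.8649.
Additional gain needed = 0.8649 − 0.3784 = 0.49.

0.49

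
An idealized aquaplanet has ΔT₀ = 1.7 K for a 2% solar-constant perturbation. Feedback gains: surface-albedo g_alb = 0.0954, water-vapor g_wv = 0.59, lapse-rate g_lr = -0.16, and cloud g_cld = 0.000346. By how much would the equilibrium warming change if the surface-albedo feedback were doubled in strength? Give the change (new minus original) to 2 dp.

Original: g = 0.525746, ΔT = 1.7/(1−0.525746) = 3.5846 K.
With doubled surface-albedo: g' = 0.621146, ΔT' = 1.7/(1−0.621146) = 4.4872 K.
Change = 4.4872 − 3.5846 = 0.90 K.

0.90 K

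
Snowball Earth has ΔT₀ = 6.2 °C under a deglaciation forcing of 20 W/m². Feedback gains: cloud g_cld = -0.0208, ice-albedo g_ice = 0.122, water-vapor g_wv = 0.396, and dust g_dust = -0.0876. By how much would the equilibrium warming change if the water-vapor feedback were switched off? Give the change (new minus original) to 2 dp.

Original: g = 0.4096, ΔT = 6.2/(1−0.4096) = 10.5014 °C.
Without water-vapor: g' = 0.0136, ΔT' = 6.2/(1−0.0136) = 6.2855 °C.
Change = 6.2855 − 10.5014 = -4.22 °C.

-4.22 °C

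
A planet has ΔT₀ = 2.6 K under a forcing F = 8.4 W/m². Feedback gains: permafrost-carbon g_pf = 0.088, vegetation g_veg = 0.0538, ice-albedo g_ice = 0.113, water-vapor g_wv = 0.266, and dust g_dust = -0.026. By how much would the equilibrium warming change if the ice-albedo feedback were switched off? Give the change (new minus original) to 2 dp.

Original: g = 0.4948, ΔT = 2.6/(1−0.4948) = 5.1465 K.
Without ice-albedo: g' = 0.3818, ΔT' = 2.6/(1−0.3818) = 4.2058 K.
Change = 4.2058 − 5.1465 = -0.94 K.

-0.94 K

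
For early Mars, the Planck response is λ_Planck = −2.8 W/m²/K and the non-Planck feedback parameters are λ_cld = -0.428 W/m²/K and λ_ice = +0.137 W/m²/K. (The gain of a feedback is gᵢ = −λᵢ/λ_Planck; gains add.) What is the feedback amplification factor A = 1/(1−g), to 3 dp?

0.906

Convert to gains: g_cld = -0.428/2.8 = -0.1529; g_ice = 0.137/2.8 = 0.04893.
Total gain g = -0.10397.
A = 1/(1 + 0.10397) = 0.906.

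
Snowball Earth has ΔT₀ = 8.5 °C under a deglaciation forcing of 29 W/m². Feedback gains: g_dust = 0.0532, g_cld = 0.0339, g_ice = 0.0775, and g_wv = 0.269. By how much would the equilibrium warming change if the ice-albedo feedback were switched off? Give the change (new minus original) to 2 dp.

Original: g = 0.4336, ΔT = 8.5/(1−0.4336) = 15.0071 °C.
Without ice-albedo: g' = 0.3561, ΔT' = 8.5/(1−0.3561) = 13.2008 °C.
Change = 13.2008 − 15.0071 = -1.81 °C.

-1.81 °C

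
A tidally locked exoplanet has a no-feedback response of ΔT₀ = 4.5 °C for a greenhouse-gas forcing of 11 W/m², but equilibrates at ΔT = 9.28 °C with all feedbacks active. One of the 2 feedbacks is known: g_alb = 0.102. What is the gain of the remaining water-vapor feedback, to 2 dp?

Amplification A = ΔT/ΔT₀ = 9.28/4.5 = 2.062.
Total gain g = 1 − 1/A = 1 − 1/2.062 = 0.515.
The known gain is 0.102.
g_wv = 0.515 − 0.102 = 0.41.

0.41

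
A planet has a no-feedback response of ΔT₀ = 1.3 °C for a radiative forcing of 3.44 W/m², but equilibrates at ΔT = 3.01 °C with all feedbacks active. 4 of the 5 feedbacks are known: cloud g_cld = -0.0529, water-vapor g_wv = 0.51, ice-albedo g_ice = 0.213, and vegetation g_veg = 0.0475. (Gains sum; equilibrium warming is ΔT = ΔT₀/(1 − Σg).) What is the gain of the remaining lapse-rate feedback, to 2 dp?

-0.15

Amplification A = ΔT/ΔT₀ = 3.01/1.3 = 2.315.
Total gain g = 1 − 1/A = 1 − 1/2.315 = 0.568.
Known gains sum to -0.0529 + 0.51 + 0.213 + 0.0475 = 0.7176.
g_lr = 0.568 − 0.7176 = -0.15.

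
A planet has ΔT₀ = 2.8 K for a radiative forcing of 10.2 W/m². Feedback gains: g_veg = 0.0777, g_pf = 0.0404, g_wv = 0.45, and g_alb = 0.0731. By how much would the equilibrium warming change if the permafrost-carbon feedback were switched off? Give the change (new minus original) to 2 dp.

Original: g = 0.6412, ΔT = 2.8/(1−0.6412) = 7.8038 K.
Without permafrost-carbon: g' = 0.6008, ΔT' = 2.8/(1−0.6008) = 7.0140 K.
Change = 7.0140 − 7.8038 = -0.79 K.

-0.79 K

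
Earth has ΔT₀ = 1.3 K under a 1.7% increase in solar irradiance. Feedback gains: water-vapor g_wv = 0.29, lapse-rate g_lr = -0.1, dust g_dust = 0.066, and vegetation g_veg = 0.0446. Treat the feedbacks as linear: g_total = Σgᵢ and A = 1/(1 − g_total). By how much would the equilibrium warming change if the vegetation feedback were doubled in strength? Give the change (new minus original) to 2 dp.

Original: g = 0.3006, ΔT = 1.3/(1−0.3006) = 1.8587 K.
With doubled vegetation: g' = 0.3452, ΔT' = 1.3/(1−0.3452) = 1.9853 K.
Change = 1.9853 − 1.8587 = 0.13 K.

0.13 K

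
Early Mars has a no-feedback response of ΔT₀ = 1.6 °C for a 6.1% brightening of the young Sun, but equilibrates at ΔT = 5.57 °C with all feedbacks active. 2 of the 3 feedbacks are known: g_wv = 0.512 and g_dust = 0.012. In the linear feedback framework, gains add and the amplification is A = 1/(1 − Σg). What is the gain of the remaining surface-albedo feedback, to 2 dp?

Amplification A = ΔT/ΔT₀ = 5.57/1.6 = 3.481.
Total gain g = 1 − 1/A = 1 − 1/3.481 = 0.7127.
Known gains sum to 0.512 + 0.012 = 0.524.
g_alb = 0.7127 − 0.524 = 0.19.

0.19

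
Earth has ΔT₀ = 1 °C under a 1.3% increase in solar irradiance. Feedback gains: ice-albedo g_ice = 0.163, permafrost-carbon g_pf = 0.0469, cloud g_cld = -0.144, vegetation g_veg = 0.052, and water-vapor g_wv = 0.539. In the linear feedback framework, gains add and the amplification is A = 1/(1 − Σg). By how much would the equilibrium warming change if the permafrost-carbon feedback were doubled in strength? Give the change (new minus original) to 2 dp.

Original: g = 0.6569, ΔT = 1/(1−0.6569) = 2.9146 °C.
With doubled permafrost-carbon: g' = 0.7038, ΔT' = 1/(1−0.7038) = 3.3761 °C.
Change = 3.3761 − 2.9146 = 0.46 °C.

0.46 °C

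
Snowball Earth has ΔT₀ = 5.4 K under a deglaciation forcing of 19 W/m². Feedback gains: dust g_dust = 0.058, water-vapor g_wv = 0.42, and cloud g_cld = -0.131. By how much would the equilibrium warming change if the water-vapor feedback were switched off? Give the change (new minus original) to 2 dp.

-3.24 K

Original: g = 0.347, ΔT = 5.4/(1−0.347) = 8.2695 K.
Without water-vapor: g' = -0.073, ΔT' = 5.4/(1+0.073) = 5.0326 K.
Change = 5.0326 − 8.2695 = -3.24 K.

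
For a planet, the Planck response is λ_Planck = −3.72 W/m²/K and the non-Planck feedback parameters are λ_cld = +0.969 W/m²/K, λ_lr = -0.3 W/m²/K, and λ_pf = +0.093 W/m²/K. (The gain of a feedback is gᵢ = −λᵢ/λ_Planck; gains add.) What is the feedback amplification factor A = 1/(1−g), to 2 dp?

1.26

Convert to gains: g_cld = 0.969/3.72 = 0.2605; g_lr = -0.3/3.72 = -0.08065; g_pf = 0.093/3.72 = 0.025.
Total gain g = 0.20485.
A = 1/(1 − 0.20485) = 1.26.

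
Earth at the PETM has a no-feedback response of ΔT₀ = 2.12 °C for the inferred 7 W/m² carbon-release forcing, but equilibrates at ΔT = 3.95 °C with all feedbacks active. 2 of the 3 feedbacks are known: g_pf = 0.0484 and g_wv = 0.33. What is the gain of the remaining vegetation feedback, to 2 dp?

0.08

Amplification A = ΔT/ΔT₀ = 3.95/2.12 = 1.863.
Total gain g = 1 − 1/A = 1 − 1/1.863 = 0.4632.
Known gains sum to 0.0484 + 0.33 = 0.3784.
g_veg = 0.4632 − 0.3784 = 0.08.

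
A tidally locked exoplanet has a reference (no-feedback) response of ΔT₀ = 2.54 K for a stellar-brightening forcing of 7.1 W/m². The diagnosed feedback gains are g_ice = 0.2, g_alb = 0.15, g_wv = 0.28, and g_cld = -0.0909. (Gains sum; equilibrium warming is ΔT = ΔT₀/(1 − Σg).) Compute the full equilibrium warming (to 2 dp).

5.51 K

Total gain g = 0.2 + 0.15 + 0.28 − 0.0909 = 0.5391.
Amplification A = 1/(1 − 0.5391) = 2.17.
ΔT = 2.54 × 2.17 = 5.51 K.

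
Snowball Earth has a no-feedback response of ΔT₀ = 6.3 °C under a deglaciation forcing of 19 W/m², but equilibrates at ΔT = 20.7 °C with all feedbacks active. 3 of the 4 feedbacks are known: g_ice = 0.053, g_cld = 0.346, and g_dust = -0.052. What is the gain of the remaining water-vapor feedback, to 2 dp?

0.35

Amplification A = ΔT/ΔT₀ = 20.7/6.3 = 3.286.
Total gain g = 1 − 1/A = 1 − 1/3.286 = 0.6957.
Known gains sum to 0.053 + 0.346 − 0.052 = 0.347.
g_wv = 0.6957 − 0.347 = 0.35.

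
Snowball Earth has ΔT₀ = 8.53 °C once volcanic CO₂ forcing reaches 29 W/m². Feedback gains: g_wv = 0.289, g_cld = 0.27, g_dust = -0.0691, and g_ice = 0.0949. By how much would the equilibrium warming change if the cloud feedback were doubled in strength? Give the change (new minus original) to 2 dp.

38.20 °C

Original: g = 0.5848, ΔT = 8.53/(1−0.5848) = 20.5443 °C.
With doubled cloud: g' = 0.8548, ΔT' = 8.53/(1−0.8548) = 58.7466 °C.
Change = 58.7466 − 20.5443 = 38.20 °C.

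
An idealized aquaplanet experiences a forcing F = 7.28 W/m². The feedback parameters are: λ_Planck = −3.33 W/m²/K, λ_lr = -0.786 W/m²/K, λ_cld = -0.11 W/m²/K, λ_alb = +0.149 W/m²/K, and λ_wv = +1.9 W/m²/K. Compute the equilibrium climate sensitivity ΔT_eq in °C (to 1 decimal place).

Net feedback parameter λ = (−3.33) + (-0.786) + (-0.11) + (+0.149) + (+1.9) = -2.177 W/m²/K.
ΔT = −F/λ = −7.28/(-2.177) = 3.3 °C.

3.3 °C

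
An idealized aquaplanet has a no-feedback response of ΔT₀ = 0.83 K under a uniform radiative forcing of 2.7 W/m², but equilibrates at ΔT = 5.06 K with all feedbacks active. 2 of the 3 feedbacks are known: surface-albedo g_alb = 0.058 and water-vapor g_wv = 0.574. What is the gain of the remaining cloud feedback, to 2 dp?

Amplification A = ΔT/ΔT₀ = 5.06/0.83 = 6.096.
Total gain g = 1 − 1/A = 1 − 1/6.096 = 0.836.
Known gains sum to 0.058 + 0.574 = 0.632.
g_cld = 0.836 − 0.632 = 0.20.

0.20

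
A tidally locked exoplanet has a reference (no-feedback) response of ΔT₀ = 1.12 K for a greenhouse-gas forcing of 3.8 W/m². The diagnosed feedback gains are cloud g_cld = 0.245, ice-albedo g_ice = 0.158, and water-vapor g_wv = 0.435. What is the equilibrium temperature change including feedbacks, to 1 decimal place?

6.9 K

Total gain g = 0.245 + 0.158 + 0.435 = 0.838.
Amplification A = 1/(1 − 0.838) = 6.173.
ΔT = 1.12 × 6.173 = 6.9 K.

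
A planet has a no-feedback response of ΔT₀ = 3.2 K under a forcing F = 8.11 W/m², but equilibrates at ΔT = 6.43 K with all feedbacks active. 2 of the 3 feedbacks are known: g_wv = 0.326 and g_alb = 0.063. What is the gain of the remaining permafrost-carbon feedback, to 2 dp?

0.11

Amplification A = ΔT/ΔT₀ = 6.43/3.2 = 2.009.
Total gain g = 1 − 1/A = 1 − 1/2.009 = 0.5022.
Known gains sum to 0.326 + 0.063 = 0.389.
g_pf = 0.5022 − 0.389 = 0.11.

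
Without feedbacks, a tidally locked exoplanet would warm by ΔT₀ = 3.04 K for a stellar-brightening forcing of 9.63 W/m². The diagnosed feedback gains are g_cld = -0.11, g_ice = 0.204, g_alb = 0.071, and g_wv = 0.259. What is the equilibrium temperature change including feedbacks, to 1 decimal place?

5.3 K

Total gain g = -0.11 + 0.204 + 0.071 + 0.259 = 0.424.
Amplification A = 1/(1 − 0.424) = 1.736.
ΔT = 3.04 × 1.736 = 5.3 K.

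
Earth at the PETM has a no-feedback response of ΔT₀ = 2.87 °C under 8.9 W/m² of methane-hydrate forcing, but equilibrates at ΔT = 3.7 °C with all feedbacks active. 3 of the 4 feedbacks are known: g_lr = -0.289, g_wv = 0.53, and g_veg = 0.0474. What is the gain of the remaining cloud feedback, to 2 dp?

Amplification A = ΔT/ΔT₀ = 3.7/2.87 = 1.289.
Total gain g = 1 − 1/A = 1 − 1/1.289 = 0.2242.
Known gains sum to -0.289 + 0.53 + 0.0474 = 0.2884.
g_cld = 0.2242 − 0.2884 = -0.06.

-0.06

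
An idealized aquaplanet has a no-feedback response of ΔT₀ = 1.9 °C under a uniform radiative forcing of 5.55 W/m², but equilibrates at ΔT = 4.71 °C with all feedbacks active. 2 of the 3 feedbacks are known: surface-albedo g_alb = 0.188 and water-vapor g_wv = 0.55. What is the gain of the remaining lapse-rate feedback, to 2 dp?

-0.14

Amplification A = ΔT/ΔT₀ = 4.71/1.9 = 2.479.
Total gain g = 1 − 1/A = 1 − 1/2.479 = 0.5966.
Known gains sum to 0.188 + 0.55 = 0.738.
g_lr = 0.5966 − 0.738 = -0.14.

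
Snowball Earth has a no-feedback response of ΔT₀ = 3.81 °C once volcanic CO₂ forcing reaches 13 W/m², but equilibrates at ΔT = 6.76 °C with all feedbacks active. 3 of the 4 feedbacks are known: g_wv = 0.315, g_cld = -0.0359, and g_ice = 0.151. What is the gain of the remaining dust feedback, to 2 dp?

Amplification A = ΔT/ΔT₀ = 6.76/3.81 = 1.774.
Total gain g = 1 − 1/A = 1 − 1/1.774 = 0.4363.
Known gains sum to 0.315 − 0.0359 + 0.151 = 0.4301.
g_dust = 0.4363 − 0.4301 = 0.01.

0.01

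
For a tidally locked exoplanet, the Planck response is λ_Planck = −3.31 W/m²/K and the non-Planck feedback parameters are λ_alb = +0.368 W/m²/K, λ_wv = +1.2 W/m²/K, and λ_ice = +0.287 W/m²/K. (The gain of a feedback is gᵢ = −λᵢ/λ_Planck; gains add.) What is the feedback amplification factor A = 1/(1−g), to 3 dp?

Convert to gains: g_alb = 0.368/3.31 = 0.1112; g_wv = 1.2/3.31 = 0.3625; g_ice = 0.287/3.31 = 0.08671.
Total gain g = 0.56041.
A = 1/(1 − 0.56041) = 2.275.

2.275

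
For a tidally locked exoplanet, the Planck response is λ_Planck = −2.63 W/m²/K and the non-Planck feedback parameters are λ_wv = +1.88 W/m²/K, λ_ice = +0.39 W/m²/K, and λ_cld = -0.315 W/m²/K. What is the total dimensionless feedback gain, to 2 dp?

0.74

Convert to gains: g_wv = 1.88/2.63 = 0.7148; g_ice = 0.39/2.63 = 0.1483; g_cld = -0.315/2.63 = -0.1198.
Total gain g = 0.7433.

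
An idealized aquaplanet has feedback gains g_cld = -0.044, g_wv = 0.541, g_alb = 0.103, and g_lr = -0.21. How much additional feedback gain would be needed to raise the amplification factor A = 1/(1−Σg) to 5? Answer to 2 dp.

0.41

Current total gain = 0.39.
Target gain for A = 5: g* = 1 − 1/5 = 0.8.
Additional gain needed = 0.8 − 0.39 = 0.41.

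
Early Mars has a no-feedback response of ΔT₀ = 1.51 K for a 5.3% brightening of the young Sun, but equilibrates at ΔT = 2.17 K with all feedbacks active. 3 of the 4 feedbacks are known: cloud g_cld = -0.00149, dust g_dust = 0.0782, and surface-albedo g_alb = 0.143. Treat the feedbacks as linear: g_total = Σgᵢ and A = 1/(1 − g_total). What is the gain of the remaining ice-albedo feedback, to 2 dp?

0.08

Amplification A = ΔT/ΔT₀ = 2.17/1.51 = 1.437.
Total gain g = 1 − 1/A = 1 − 1/1.437 = 0.3041.
Known gains sum to -0.00149 + 0.0782 + 0.143 = 0.21971.
g_ice = 0.3041 − 0.21971 = 0.08.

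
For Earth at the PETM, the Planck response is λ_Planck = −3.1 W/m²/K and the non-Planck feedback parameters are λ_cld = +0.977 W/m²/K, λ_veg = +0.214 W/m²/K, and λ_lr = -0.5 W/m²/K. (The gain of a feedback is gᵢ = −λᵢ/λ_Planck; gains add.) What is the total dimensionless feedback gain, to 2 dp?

Convert to gains: g_cld = 0.977/3.1 = 0.3152; g_veg = 0.214/3.1 = 0.06903; g_lr = -0.5/3.1 = -0.1613.
Total gain g = 0.22293.

0.22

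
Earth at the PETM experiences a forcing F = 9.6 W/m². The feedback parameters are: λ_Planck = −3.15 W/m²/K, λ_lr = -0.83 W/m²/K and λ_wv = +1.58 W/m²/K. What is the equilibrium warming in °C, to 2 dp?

4.00 °C

Net feedback parameter λ = (−3.15) + (-0.83) + (+1.58) = -2.4 W/m²/K.
ΔT = −F/λ = −9.6/(-2.4) = 4.00 °C.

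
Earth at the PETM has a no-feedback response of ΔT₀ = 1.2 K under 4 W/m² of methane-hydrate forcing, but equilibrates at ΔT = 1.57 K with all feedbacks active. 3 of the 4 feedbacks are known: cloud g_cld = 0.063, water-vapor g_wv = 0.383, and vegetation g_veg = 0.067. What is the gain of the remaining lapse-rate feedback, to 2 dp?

Amplification A = ΔT/ΔT₀ = 1.57/1.2 = 1.308.
Total gain g = 1 − 1/A = 1 − 1/1.308 = 0.2355.
Known gains sum to 0.063 + 0.383 + 0.067 = 0.513.
g_lr = 0.2355 − 0.513 = -0.28.

-0.28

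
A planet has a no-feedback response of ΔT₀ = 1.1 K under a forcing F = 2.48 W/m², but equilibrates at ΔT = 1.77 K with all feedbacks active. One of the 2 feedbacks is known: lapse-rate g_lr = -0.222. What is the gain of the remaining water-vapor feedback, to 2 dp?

0.60

Amplification A = ΔT/ΔT₀ = 1.77/1.1 = 1.609.
Total gain g = 1 − 1/A = 1 − 1/1.609 = 0.3785.
The known gain is -0.222.
g_wv = 0.3785 + 0.222 = 0.60.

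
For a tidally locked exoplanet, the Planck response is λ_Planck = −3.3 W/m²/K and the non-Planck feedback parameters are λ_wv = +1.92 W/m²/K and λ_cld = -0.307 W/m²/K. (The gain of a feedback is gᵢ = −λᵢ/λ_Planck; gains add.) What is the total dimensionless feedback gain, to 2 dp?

Convert to gains: g_wv = 1.92/3.3 = 0.5818; g_cld = -0.307/3.3 = -0.09303.
Total gain g = 0.48877.

0.49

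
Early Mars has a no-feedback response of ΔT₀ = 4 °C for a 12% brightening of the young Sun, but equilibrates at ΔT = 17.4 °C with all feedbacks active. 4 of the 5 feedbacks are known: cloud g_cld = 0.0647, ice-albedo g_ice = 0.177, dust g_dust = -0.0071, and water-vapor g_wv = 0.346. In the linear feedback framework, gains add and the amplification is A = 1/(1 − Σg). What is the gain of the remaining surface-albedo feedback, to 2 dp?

Amplification A = ΔT/ΔT₀ = 17.4/4 = 4.35.
Total gain g = 1 − 1/A = 1 − 1/4.35 = 0.7701.
Known gains sum to 0.0647 + 0.177 − 0.0071 + 0.346 = 0.5806.
g_alb = 0.7701 − 0.5806 = 0.19.

0.19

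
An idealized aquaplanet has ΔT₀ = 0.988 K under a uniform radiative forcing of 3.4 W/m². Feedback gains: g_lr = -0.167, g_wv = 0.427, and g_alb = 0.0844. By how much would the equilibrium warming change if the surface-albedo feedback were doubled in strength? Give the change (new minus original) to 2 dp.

0.22 K

Original: g = 0.3444, ΔT = 0.988/(1−0.3444) = 1.5070 K.
With doubled surface-albedo: g' = 0.4288, ΔT' = 0.988/(1−0.4288) = 1.7297 K.
Change = 1.7297 − 1.5070 = 0.22 K.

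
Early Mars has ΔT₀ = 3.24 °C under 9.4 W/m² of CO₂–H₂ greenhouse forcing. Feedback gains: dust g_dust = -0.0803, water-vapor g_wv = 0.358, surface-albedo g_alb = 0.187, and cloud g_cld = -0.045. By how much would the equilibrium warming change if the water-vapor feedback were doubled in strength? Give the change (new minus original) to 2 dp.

8.99 °C

Original: g = 0.4197, ΔT = 3.24/(1−0.4197) = 5.5833 °C.
With doubled water-vapor: g' = 0.7777, ΔT' = 3.24/(1−0.7777) = 14.5749 °C.
Change = 14.5749 − 5.5833 = 8.99 °C.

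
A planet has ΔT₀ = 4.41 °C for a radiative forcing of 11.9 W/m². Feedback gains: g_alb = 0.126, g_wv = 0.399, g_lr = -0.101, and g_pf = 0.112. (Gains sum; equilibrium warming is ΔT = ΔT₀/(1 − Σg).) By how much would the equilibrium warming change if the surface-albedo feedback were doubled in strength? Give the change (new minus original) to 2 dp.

3.54 °C

Original: g = 0.536, ΔT = 4.41/(1−0.536) = 9.5043 °C.
With doubled surface-albedo: g' = 0.662, ΔT' = 4.41/(1−0.662) = 13.0473 °C.
Change = 13.0473 − 9.5043 = 3.54 °C.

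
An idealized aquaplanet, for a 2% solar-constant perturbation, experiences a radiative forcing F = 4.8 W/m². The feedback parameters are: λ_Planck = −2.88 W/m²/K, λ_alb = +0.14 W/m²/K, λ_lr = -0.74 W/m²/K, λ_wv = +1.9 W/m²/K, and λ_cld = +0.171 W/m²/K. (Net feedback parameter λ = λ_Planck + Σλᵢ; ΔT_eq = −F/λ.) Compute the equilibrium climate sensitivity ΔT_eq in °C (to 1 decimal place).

Net feedback parameter λ = (−2.88) + (+0.14) + (-0.74) + (+1.9) + (+0.171) = -1.409 W/m²/K.
ΔT = −F/λ = −4.8/(-1.409) = 3.4 °C.

3.4 °C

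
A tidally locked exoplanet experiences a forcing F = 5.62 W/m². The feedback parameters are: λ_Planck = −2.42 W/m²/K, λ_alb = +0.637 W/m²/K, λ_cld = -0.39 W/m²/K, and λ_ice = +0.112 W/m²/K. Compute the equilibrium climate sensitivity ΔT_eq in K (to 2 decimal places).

Net feedback parameter λ = (−2.42) + (+0.637) + (-0.39) + (+0.112) = -2.061 W/m²/K.
ΔT = −F/λ = −5.62/(-2.061) = 2.73 K.

2.73 K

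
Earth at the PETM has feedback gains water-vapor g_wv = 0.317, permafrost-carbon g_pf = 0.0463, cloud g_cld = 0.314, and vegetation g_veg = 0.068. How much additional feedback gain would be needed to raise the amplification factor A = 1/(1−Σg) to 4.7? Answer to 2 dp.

0.04

Current total gain = 0.7453.
Target gain for A = 4.7: g* = 1 − 1/4.7 = 0.7872.
Additional gain needed = 0.7872 − 0.7453 = 0.04.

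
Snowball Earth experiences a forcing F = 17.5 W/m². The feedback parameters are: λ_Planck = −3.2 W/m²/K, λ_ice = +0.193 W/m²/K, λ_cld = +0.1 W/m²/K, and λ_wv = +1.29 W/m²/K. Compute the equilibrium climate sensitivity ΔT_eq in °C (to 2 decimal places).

10.82 °C

Net feedback parameter λ = (−3.2) + (+0.193) + (+0.1) + (+1.29) = -1.617 W/m²/K.
ΔT = −F/λ = −17.5/(-1.617) = 10.82 °C.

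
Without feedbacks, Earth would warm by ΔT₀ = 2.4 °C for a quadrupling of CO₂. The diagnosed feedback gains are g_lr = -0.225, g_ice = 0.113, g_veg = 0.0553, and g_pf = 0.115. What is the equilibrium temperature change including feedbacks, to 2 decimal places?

2.55 °C

Total gain g = -0.225 + 0.113 + 0.0553 + 0.115 = 0.0583.
Amplification A = 1/(1 − 0.0583) = 1.062.
ΔT = 2.4 × 1.062 = 2.55 °C.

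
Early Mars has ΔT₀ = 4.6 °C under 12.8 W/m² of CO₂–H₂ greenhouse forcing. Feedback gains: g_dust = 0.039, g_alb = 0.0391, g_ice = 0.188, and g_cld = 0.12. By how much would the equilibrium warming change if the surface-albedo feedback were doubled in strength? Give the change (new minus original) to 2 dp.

Original: g = 0.3861, ΔT = 4.6/(1−0.3861) = 7.4931 °C.
With doubled surface-albedo: g' = 0.4252, ΔT' = 4.6/(1−0.4252) = 8.0028 °C.
Change = 8.0028 − 7.4931 = 0.51 °C.

0.51 °C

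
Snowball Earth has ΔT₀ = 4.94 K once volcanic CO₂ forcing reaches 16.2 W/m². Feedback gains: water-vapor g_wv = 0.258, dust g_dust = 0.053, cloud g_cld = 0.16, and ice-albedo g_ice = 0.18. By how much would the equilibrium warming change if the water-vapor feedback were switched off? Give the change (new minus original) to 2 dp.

-6.02 K

Original: g = 0.651, ΔT = 4.94/(1−0.651) = 14.1547 K.
Without water-vapor: g' = 0.393, ΔT' = 4.94/(1−0.393) = 8.1384 K.
Change = 8.1384 − 14.1547 = -6.02 K.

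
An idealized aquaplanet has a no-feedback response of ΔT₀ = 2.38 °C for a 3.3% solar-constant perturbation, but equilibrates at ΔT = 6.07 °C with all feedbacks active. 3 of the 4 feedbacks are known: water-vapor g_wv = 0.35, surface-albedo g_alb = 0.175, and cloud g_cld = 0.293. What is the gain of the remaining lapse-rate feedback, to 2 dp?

Amplification A = ΔT/ΔT₀ = 6.07/2.38 = 2.55.
Total gain g = 1 − 1/A = 1 − 1/2.55 = 0.6078.
Known gains sum to 0.35 + 0.175 + 0.293 = 0.818.
g_lr = 0.6078 − 0.818 = -0.21.

-0.21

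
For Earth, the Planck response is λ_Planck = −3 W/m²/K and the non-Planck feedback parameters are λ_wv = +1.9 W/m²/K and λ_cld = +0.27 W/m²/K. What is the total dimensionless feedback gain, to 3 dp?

Convert to gains: g_wv = 1.9/3 = 0.6333; g_cld = 0.27/3 = 0.09.
Total gain g = 0.7233.

0.723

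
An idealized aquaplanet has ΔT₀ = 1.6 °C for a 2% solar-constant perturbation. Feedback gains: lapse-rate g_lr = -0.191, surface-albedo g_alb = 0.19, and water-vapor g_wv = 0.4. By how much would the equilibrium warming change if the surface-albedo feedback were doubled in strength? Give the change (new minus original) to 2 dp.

Original: g = 0.399, ΔT = 1.6/(1−0.399) = 2.6622 °C.
With doubled surface-albedo: g' = 0.589, ΔT' = 1.6/(1−0.589) = 3.8929 °C.
Change = 3.8929 − 2.6622 = 1.23 °C.

1.23 °C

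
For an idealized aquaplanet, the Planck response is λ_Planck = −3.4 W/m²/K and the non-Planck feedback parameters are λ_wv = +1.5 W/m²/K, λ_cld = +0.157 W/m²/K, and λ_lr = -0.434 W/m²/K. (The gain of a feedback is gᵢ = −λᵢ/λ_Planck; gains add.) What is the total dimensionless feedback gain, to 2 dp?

0.36

Convert to gains: g_wv = 1.5/3.4 = 0.4412; g_cld = 0.157/3.4 = 0.04618; g_lr = -0.434/3.4 = -0.1276.
Total gain g = 0.35978.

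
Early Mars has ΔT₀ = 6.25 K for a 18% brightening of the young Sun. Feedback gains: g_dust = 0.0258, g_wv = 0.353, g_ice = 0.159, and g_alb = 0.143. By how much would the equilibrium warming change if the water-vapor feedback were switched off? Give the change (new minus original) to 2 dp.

-10.28 K

Original: g = 0.6808, ΔT = 6.25/(1−0.6808) = 19.5802 K.
Without water-vapor: g' = 0.3278, ΔT' = 6.25/(1−0.3278) = 9.2978 K.
Change = 9.2978 − 19.5802 = -10.28 K.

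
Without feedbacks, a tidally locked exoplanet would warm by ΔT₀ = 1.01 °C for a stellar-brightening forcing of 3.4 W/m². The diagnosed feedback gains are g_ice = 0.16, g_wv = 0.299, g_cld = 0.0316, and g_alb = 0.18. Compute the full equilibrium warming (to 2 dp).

Total gain g = 0.16 + 0.299 + 0.0316 + 0.18 = 0.6706.
Amplification A = 1/(1 − 0.6706) = 3.036.
ΔT = 1.01 × 3.036 = 3.07 °C.

3.07 °C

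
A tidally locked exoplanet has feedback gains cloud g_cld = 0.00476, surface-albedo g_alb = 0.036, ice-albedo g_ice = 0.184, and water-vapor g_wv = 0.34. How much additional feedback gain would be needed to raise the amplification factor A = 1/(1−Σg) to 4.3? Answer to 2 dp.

Current total gain = 0.56476.
Target gain for A = 4.3: g* = 1 − 1/4.3 = 0.7674.
Additional gain needed = 0.7674 − 0.56476 = 0.20.

0.20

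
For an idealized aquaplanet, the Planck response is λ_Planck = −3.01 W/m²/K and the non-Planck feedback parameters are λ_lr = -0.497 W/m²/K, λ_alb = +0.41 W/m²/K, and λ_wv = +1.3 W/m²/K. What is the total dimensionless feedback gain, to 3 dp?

Convert to gains: g_lr = -0.497/3.01 = -0.1651; g_alb = 0.41/3.01 = 0.1362; g_wv = 1.3/3.01 = 0.4319.
Total gain g = 0.403.

0.403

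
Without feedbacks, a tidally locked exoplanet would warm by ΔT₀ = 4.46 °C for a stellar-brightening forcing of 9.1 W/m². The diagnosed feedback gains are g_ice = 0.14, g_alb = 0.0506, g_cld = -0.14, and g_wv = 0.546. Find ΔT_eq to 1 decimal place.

Total gain g = 0.14 + 0.0506 − 0.14 + 0.546 = 0.5966.
Amplification A = 1/(1 − 0.5966) = 2.479.
ΔT = 4.46 × 2.479 = 11.1 °C.

11.1 °C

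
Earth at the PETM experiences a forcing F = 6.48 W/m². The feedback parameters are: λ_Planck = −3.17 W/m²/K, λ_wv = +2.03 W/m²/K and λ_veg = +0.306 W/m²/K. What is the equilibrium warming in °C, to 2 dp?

7.77 °C

Net feedback parameter λ = (−3.17) + (+2.03) + (+0.306) = -0.834 W/m²/K.
ΔT = −F/λ = −6.48/(-0.834) = 7.77 °C.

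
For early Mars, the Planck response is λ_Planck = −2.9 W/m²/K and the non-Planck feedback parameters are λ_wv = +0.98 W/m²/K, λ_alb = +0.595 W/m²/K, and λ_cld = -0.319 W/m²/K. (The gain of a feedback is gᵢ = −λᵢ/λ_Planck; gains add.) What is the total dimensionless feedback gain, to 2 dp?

0.43

Convert to gains: g_wv = 0.98/2.9 = 0.3379; g_alb = 0.595/2.9 = 0.2052; g_cld = -0.319/2.9 = -0.11.
Total gain g = 0.4331.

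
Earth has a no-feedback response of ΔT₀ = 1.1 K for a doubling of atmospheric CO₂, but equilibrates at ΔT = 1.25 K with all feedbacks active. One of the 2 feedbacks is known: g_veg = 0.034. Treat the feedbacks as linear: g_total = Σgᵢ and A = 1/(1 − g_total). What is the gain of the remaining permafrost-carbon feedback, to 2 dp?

0.09

Amplification A = ΔT/ΔT₀ = 1.25/1.1 = 1.136.
Total gain g = 1 − 1/A = 1 − 1/1.136 = 0.1197.
The known gain is 0.034.
g_pf = 0.1197 − 0.034 = 0.09.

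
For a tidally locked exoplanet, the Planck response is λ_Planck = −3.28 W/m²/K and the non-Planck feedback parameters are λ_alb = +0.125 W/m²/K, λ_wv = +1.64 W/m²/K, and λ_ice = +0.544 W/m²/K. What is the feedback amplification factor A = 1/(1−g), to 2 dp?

Convert to gains: g_alb = 0.125/3.28 = 0.03811; g_wv = 1.64/3.28 = 0.5; g_ice = 0.544/3.28 = 0.1659.
Total gain g = 0.70401.
A = 1/(1 − 0.70401) = 3.38.

3.38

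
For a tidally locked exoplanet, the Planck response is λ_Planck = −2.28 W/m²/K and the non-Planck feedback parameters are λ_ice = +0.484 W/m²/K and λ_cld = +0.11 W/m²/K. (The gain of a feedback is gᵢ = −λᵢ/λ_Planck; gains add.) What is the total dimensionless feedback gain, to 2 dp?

0.26

Convert to gains: g_ice = 0.484/2.28 = 0.2123; g_cld = 0.11/2.28 = 0.04825.
Total gain g = 0.26055.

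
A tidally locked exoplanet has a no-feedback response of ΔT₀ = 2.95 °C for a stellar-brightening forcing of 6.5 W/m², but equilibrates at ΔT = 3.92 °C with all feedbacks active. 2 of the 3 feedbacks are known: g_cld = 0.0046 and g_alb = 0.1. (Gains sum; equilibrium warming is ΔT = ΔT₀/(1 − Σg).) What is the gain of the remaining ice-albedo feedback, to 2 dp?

0.14

Amplification A = ΔT/ΔT₀ = 3.92/2.95 = 1.329.
Total gain g = 1 − 1/A = 1 − 1/1.329 = 0.2476.
Known gains sum to 0.0046 + 0.1 = 0.1046.
g_ice = 0.2476 − 0.1046 = 0.14.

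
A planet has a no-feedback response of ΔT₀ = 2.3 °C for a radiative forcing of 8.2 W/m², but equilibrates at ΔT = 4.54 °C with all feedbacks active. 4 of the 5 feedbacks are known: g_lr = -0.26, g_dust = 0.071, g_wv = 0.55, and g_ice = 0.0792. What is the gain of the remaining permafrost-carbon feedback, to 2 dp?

0.05

Amplification A = ΔT/ΔT₀ = 4.54/2.3 = 1.974.
Total gain g = 1 − 1/A = 1 − 1/1.974 = 0.4934.
Known gains sum to -0.26 + 0.071 + 0.55 + 0.0792 = 0.4402.
g_pf = 0.4934 − 0.4402 = 0.05.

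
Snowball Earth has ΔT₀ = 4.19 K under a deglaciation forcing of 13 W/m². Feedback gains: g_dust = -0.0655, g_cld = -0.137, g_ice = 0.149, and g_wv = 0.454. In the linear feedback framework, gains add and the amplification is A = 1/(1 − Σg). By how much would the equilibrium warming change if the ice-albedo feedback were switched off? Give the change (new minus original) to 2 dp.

-1.39 K

Original: g = 0.4005, ΔT = 4.19/(1−0.4005) = 6.9892 K.
Without ice-albedo: g' = 0.2515, ΔT' = 4.19/(1−0.2515) = 5.5979 K.
Change = 5.5979 − 6.9892 = -1.39 K.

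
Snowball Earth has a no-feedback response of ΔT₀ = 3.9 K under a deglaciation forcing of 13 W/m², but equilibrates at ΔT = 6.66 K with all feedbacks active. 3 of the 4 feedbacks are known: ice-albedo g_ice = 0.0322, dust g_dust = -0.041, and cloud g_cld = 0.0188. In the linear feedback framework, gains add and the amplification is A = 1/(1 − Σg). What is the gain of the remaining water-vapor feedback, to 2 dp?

Amplification A = ΔT/ΔT₀ = 6.66/3.9 = 1.708.
Total gain g = 1 − 1/A = 1 − 1/1.708 = 0.4145.
Known gains sum to 0.0322 − 0.041 + 0.0188 = 0.01.
g_wv = 0.4145 − 0.01 = 0.40.

0.40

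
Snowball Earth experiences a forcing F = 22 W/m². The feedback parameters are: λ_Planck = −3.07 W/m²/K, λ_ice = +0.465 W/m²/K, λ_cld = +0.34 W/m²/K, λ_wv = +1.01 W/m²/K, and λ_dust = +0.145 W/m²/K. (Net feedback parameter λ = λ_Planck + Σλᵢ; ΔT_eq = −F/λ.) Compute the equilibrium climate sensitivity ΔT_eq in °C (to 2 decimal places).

Net feedback parameter λ = (−3.07) + (+0.465) + (+0.34) + (+1.01) + (+0.145) = -1.11 W/m²/K.
ΔT = −F/λ = −22/(-1.11) = 19.82 °C.

19.82 °C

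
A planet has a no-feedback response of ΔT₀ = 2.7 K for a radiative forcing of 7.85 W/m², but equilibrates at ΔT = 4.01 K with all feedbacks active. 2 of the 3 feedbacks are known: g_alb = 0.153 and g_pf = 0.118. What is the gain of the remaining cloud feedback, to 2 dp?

Amplification A = ΔT/ΔT₀ = 4.01/2.7 = 1.485.
Total gain g = 1 − 1/A = 1 − 1/1.485 = 0.3266.
Known gains sum to 0.153 + 0.118 = 0.271.
g_cld = 0.3266 − 0.271 = 0.06.

0.06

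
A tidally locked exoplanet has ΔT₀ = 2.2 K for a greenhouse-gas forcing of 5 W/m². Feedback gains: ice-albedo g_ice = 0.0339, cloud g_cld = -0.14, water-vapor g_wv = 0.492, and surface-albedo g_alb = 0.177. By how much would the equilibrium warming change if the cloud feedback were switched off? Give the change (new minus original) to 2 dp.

2.37 K

Original: g = 0.5629, ΔT = 2.2/(1−0.5629) = 5.0332 K.
Without cloud: g' = 0.7029, ΔT' = 2.2/(1−0.7029) = 7.4049 K.
Change = 7.4049 − 5.0332 = 2.37 K.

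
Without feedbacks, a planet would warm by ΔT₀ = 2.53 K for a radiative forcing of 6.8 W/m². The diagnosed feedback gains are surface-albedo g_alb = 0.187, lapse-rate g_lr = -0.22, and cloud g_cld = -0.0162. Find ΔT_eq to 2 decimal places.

2.41 K

Total gain g = 0.187 − 0.22 − 0.0162 = -0.0492.
Amplification A = 1/(1 + 0.0492) = 0.9531.
ΔT = 2.53 × 0.9531 = 2.41 K.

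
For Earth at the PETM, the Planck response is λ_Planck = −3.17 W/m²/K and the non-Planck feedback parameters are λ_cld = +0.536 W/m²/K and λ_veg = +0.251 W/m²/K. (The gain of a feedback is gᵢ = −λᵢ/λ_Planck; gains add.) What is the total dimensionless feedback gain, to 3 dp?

Convert to gains: g_cld = 0.536/3.17 = 0.1691; g_veg = 0.251/3.17 = 0.07918.
Total gain g = 0.24828.

0.248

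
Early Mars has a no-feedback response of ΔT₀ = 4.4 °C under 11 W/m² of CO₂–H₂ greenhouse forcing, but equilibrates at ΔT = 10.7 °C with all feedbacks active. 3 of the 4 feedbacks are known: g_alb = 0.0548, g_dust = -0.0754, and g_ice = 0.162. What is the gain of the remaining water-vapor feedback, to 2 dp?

Amplification A = ΔT/ΔT₀ = 10.7/4.4 = 2.432.
Total gain g = 1 − 1/A = 1 − 1/2.432 = 0.5888.
Known gains sum to 0.0548 − 0.0754 + 0.162 = 0.1414.
g_wv = 0.5888 − 0.1414 = 0.45.

0.45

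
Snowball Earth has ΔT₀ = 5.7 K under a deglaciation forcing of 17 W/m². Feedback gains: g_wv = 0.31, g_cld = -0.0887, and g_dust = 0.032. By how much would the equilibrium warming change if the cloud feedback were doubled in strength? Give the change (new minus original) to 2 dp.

Original: g = 0.2533, ΔT = 5.7/(1−0.2533) = 7.6336 K.
With doubled cloud: g' = 0.1646, ΔT' = 5.7/(1−0.1646) = 6.8231 K.
Change = 6.8231 − 7.6336 = -0.81 K.

-0.81 K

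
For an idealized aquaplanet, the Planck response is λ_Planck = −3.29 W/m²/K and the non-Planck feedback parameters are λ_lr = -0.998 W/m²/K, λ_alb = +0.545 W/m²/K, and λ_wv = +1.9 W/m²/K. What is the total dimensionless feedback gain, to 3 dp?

Convert to gains: g_lr = -0.998/3.29 = -0.3033; g_alb = 0.545/3.29 = 0.1657; g_wv = 1.9/3.29 = 0.5775.
Total gain g = 0.4399.

0.440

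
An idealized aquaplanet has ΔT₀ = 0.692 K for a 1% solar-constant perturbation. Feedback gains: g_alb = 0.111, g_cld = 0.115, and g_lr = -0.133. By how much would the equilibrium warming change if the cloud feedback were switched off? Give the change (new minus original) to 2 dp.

Original: g = 0.093, ΔT = 0.692/(1−0.093) = 0.7630 K.
Without cloud: g' = -0.022, ΔT' = 0.692/(1+0.022) = 0.6771 K.
Change = 0.6771 − 0.7630 = -0.09 K.

-0.09 K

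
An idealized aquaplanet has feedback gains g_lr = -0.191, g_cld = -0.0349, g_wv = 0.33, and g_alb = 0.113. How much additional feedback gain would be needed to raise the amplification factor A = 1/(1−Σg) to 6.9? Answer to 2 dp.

Current total gain = 0.2171.
Target gain for A = 6.9: g* = 1 − 1/6.9 = 0.8551.
Additional gain needed = 0.8551 − 0.2171 = 0.64.

0.64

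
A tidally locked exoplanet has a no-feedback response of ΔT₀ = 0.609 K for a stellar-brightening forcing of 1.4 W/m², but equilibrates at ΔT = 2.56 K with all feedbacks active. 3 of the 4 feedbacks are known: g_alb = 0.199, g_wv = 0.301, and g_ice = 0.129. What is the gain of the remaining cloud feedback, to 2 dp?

Amplification A = ΔT/ΔT₀ = 2.56/0.609 = 4.204.
Total gain g = 1 − 1/A = 1 − 1/4.204 = 0.7621.
Known gains sum to 0.199 + 0.301 + 0.129 = 0.629.
g_cld = 0.7621 − 0.629 = 0.13.

0.13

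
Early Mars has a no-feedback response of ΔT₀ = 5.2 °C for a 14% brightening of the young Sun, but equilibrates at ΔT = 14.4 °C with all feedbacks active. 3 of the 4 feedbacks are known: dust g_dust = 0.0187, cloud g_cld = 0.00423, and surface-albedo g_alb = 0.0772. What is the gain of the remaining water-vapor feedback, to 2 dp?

Amplification A = ΔT/ΔT₀ = 14.4/5.2 = 2.769.
Total gain g = 1 − 1/A = 1 − 1/2.769 = 0.6389.
Known gains sum to 0.0187 + 0.00423 + 0.0772 = 0.10013.
g_wv = 0.6389 − 0.10013 = 0.54.

0.54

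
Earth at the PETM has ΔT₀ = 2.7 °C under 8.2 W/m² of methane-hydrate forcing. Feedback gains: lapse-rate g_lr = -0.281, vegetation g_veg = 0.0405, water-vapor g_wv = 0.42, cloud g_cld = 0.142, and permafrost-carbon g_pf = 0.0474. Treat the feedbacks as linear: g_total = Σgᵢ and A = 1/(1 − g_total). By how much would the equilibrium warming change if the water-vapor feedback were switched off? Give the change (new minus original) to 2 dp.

Original: g = 0.3689, ΔT = 2.7/(1−0.3689) = 4.2782 °C.
Without water-vapor: g' = -0.0511, ΔT' = 2.7/(1+0.0511) = 2.5687 °C.
Change = 2.5687 − 4.2782 = -1.71 °C.

-1.71 °C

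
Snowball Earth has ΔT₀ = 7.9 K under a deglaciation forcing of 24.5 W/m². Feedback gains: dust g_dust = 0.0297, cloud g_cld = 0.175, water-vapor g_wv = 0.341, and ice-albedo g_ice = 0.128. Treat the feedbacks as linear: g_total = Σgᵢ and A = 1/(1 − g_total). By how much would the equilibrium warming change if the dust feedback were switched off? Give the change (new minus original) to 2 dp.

-2.02 K

Original: g = 0.6737, ΔT = 7.9/(1−0.6737) = 24.2108 K.
Without dust: g' = 0.644, ΔT' = 7.9/(1−0.644) = 22.1910 K.
Change = 22.1910 − 24.2108 = -2.02 K.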